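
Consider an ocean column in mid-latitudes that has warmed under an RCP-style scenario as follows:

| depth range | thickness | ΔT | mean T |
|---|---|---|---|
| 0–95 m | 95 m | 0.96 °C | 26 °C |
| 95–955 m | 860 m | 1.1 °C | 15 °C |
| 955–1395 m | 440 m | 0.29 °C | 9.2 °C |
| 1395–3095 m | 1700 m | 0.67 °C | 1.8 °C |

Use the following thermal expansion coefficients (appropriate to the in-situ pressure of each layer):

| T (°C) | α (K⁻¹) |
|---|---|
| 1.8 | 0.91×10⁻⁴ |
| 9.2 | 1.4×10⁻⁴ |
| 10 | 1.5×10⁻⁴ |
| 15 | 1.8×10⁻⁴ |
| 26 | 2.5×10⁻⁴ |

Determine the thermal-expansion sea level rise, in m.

Δh = 0.31 m

Layer 1 at 26 °C → α = 2.5×10⁻⁴ K⁻¹
Layer 2 at 15 °C → α = 1.8×10⁻⁴ K⁻¹
Layer 3 at 9.2 °C → α = 1.4×10⁻⁴ K⁻¹
Layer 4 at 1.8 °C → α = 0.91×10⁻⁴ K⁻¹
0–95 m: 0.96 × 2.5×10⁻⁴ × 95 = 0.02280 m
Layer 2: 1.8×10⁻⁴ × 1.1 × 860 = 0.17028 m
955–1395 m: 0.29 × 1.4×10⁻⁴ × 440 = 0.017864 m
0.91×10⁻⁴ × 0.67 × 1700 = 0.103649 m
Δh = 0.02280 + 0.17028 + 0.017864 + 0.103649 = 0.314593 m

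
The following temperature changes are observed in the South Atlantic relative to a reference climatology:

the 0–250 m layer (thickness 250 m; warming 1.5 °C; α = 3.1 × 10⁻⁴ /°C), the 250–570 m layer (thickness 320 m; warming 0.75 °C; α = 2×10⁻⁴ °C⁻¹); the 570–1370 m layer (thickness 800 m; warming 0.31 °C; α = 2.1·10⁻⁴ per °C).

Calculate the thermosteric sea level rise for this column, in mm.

Δh = 216 mm

0–250 m: 3.1×10⁻⁴ × 250 × 1.5 = 0.11625 m
250–570 m: 2×10⁻⁴ × 320 × 0.75 = 0.04800 m
Layer 3: 800 × 2.1×10⁻⁴ × 0.31 = 0.05208 m
Δh = 0.11625 + 0.04800 + 0.05208 = 0.21633 m ≈ 216 mm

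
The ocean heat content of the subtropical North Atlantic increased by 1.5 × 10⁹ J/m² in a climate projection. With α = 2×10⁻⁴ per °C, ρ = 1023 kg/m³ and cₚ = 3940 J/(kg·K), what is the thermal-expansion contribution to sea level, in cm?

Δh ≈ 7.44 cm

Δh = αQ/(ρcₚ) = 2×10⁻⁴ × 1.5×10⁹ / (1023 × 3940) ≈ 0.07443 m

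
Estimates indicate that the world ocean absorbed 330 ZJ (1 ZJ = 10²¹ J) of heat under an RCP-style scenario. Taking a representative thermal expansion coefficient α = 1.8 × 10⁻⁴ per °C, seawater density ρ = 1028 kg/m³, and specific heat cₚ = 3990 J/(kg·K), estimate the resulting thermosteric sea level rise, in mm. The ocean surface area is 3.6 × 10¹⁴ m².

40.2 mm of thermosteric rise

Per unit area: Q = 330×10²¹ / (3.6×10¹⁴) ≈ 9.167×10⁸ J/m²
Δh = αQ/(ρcₚ) = 1.8×10⁻⁴ × 9.167×10⁸ / (1028 × 3990) ≈ 0.040228 m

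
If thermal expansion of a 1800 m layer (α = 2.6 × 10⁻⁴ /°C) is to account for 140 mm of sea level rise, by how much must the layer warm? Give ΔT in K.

ΔT = Δh/(αH) = 0.14 / (2.6×10⁻⁴ × 1800) ≈ 0.2991 K

about 0.299 K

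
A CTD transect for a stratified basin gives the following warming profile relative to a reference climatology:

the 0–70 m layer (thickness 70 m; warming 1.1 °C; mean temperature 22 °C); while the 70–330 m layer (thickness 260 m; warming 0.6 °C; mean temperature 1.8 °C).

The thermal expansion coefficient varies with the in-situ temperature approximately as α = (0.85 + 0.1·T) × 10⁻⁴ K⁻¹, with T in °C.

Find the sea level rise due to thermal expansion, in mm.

39.6 mm of thermosteric rise

Layer 1: α = (0.85 + 0.1×22)×10⁻⁴ = 3.05×10⁻⁴ K⁻¹
Layer 2: α = (0.85 + 0.1×1.8)×10⁻⁴ = 1.03×10⁻⁴ K⁻¹
Layer 1: 1.1 × 3.05×10⁻⁴ × 70 = 0.023485 m
Layer 2: 0.6 × 260 × 1.03×10⁻⁴ = 0.016068 m
Δh = 0.023485 + 0.016068 = 0.039553 m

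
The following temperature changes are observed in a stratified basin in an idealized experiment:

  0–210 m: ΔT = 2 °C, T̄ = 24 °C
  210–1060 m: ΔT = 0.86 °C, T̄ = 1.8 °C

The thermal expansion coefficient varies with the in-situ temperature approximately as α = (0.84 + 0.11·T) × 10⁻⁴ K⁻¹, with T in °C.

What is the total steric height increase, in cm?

Layer 1: α = (0.84 + 0.11×24)×10⁻⁴ = 3.48×10⁻⁴ K⁻¹
Layer 2: α = (0.84 + 0.11×1.8)×10⁻⁴ = 1.038×10⁻⁴ K⁻¹
0–210 m: 2 × 210 × 3.48×10⁻⁴ = 0.14616 m
1.038×10⁻⁴ × 850 × 0.86 = 0.0758778 m
Δh = 0.14616 + 0.0758778 = 0.2220378 m

22.2 cm of thermosteric rise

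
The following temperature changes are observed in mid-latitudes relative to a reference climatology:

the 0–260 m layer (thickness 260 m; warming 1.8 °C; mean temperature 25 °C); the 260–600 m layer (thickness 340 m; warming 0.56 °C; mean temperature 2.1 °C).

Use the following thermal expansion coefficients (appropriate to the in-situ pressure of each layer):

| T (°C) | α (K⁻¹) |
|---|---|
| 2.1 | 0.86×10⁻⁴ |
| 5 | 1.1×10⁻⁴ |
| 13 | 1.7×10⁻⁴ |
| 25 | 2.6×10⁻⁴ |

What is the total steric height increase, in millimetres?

about 140 mm

Layer 1 at 25 °C → α = 2.6×10⁻⁴ K⁻¹
Layer 2 at 2.1 °C → α = 0.86×10⁻⁴ K⁻¹
0–260 m: 2.6×10⁻⁴ × 260 × 1.8 = 0.12168 m
260–600 m: 0.56 × 0.86×10⁻⁴ × 340 = 0.0163744 m
Δh = 0.12168 + 0.0163744 = 0.1380544 m ≈ 140 mm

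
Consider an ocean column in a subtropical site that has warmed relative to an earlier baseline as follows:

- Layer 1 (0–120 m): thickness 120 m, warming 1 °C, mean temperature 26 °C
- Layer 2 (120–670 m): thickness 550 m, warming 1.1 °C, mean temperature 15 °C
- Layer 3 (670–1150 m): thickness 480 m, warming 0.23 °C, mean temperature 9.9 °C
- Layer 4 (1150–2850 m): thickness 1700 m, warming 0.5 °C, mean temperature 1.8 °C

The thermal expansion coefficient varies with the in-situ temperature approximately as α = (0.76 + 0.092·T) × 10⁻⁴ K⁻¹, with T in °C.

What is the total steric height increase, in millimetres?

260 mm

Layer 1: α = (0.76 + 0.092×26)×10⁻⁴ = 3.152×10⁻⁴ K⁻¹
Layer 2: α = (0.76 + 0.092×15)×10⁻⁴ = 2.14×10⁻⁴ K⁻¹
Layer 3: α = (0.76 + 0.092×9.9)×10⁻⁴ = 1.6708×10⁻⁴ K⁻¹
Layer 4: α = (0.76 + 0.092×1.8)×10⁻⁴ = 0.9256×10⁻⁴ K⁻¹
Layer 1: 120 × 3.152×10⁻⁴ × 1 = 0.037824 m
1.1 × 550 × 2.14×10⁻⁴ = 0.12947 m
Layer 3: 1.6708×10⁻⁴ × 0.23 × 480 = 0.018445632 m
0.5 × 0.9256×10⁻⁴ × 1700 = 0.078676 m
Δh = 0.037824 + 0.12947 + 0.018445632 + 0.078676 = 0.264415632 m ≈ 260 mm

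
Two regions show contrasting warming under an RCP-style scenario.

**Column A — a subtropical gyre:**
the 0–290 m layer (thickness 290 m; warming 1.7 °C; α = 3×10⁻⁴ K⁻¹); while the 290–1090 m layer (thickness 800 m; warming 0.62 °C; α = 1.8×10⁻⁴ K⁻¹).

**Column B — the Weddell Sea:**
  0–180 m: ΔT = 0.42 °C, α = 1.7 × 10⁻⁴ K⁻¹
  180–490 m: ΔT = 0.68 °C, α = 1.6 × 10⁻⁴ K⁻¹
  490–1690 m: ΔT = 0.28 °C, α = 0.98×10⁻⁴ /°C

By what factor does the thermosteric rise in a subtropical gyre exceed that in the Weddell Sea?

2.98

A Layer 1: 3×10⁻⁴ × 1.7 × 290 = 0.14790 m
A Layer 2: 1.8×10⁻⁴ × 800 × 0.62 = 0.08928 m
A total: 0.23718 m
B 0.42 × 180 × 1.7×10⁻⁴ = 0.012852 m
B 1.6×10⁻⁴ × 310 × 0.68 = 0.033728 m
B Layer 3: 0.98×10⁻⁴ × 0.28 × 1200 = 0.032928 m
B total: 0.079508 m
Ratio: 0.23718 / 0.079508 ≈ 2.983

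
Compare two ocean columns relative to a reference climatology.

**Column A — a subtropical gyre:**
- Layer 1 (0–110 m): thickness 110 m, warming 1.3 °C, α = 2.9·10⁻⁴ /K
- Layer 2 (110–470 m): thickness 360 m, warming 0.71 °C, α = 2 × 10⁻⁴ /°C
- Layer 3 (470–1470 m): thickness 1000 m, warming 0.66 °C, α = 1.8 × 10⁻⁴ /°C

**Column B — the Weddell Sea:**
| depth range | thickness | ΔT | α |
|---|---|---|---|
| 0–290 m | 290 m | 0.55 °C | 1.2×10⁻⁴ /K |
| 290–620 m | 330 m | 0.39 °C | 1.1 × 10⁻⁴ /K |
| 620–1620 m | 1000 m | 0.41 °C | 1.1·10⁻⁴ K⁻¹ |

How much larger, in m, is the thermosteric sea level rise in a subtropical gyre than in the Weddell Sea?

A 0–110 m: 1.3 × 2.9×10⁻⁴ × 110 = 0.04147 m
A 2×10⁻⁴ × 0.71 × 360 = 0.05112 m
A 470–1470 m: 1.8×10⁻⁴ × 0.66 × 1000 = 0.11880 m
A total: 0.21139 m
B 0–290 m: 290 × 0.55 × 1.2×10⁻⁴ = 0.01914 m
B 1.1×10⁻⁴ × 330 × 0.39 = 0.014157 m
B Layer 3: 1000 × 0.41 × 1.1×10⁻⁴ = 0.04510 m
B total: 0.078397 m
Difference: 0.21139 − 0.078397 = 0.132993 m

Δh_A − Δh_B ≈ 0.13 m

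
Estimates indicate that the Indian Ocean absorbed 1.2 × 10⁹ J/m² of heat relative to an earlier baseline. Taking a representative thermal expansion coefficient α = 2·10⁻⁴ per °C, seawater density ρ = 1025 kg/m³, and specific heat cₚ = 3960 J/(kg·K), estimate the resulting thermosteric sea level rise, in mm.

Δh = αQ/(ρcₚ) = 2×10⁻⁴ × 1.2×10⁹ / (1025 × 3960) ≈ 0.059128 m

59.1 mm of thermosteric rise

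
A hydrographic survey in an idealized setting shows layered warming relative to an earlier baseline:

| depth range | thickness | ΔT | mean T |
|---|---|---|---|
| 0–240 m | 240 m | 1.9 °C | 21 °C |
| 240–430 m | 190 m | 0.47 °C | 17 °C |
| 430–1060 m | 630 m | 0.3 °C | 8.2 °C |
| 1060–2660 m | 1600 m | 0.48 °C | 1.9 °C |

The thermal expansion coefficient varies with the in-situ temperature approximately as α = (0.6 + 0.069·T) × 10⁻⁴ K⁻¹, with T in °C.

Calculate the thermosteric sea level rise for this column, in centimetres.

18.7 cm of thermosteric rise

Layer 1: α = (0.6 + 0.069×21)×10⁻⁴ = 2.049×10⁻⁴ K⁻¹
Layer 2: α = (0.6 + 0.069×17)×10⁻⁴ = 1.773×10⁻⁴ K⁻¹
Layer 3: α = (0.6 + 0.069×8.2)×10⁻⁴ = 1.1658×10⁻⁴ K⁻¹
Layer 4: α = (0.6 + 0.069×1.9)×10⁻⁴ = 0.7311×10⁻⁴ K⁻¹
0–240 m: 2.049×10⁻⁴ × 1.9 × 240 = 0.0934344 m
190 × 0.47 × 1.773×10⁻⁴ = 0.01583289 m
430–1060 m: 630 × 1.1658×10⁻⁴ × 0.3 = 0.02203362 m
0.7311×10⁻⁴ × 1600 × 0.48 = 0.05614848 m
Δh = 0.0934344 + 0.01583289 + 0.02203362 + 0.05614848 = 0.18744939 m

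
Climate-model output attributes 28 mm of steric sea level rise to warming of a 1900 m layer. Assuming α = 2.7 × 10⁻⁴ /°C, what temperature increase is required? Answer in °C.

ΔT = Δh/(αH) = 0.028 / (2.7×10⁻⁴ × 1900) ≈ 0.05458 °C

about 0.055 °C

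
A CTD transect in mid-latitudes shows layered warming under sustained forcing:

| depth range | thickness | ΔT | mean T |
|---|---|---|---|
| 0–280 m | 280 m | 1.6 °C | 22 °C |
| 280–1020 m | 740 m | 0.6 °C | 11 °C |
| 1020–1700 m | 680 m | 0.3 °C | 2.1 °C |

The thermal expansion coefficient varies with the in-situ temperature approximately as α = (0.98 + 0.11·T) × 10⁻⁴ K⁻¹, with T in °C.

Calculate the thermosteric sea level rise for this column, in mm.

270 mm of thermosteric rise

Layer 1: α = (0.98 + 0.11×22)×10⁻⁴ = 3.4×10⁻⁴ K⁻¹
Layer 2: α = (0.98 + 0.11×11)×10⁻⁴ = 2.19×10⁻⁴ K⁻¹
Layer 3: α = (0.98 + 0.11×2.1)×10⁻⁴ = 1.211×10⁻⁴ K⁻¹
0–280 m: 3.4×10⁻⁴ × 280 × 1.6 = 0.15232 m
Layer 2: 740 × 0.6 × 2.19×10⁻⁴ = 0.097236 m
1020–1700 m: 680 × 0.3 × 1.211×10⁻⁴ = 0.0247044 m
Δh = 0.15232 + 0.097236 + 0.0247044 = 0.2742604 m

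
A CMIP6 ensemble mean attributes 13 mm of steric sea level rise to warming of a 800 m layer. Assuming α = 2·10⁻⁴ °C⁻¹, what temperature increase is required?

ΔT = Δh/(αH) = 0.013 / (2×10⁻⁴ × 800) = 0.08125 K

0.0813 K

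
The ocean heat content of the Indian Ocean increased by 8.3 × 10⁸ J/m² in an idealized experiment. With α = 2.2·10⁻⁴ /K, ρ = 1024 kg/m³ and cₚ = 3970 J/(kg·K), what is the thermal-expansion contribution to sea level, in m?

Δh = αQ/(ρcₚ) = 2.2×10⁻⁴ × 8.3×10⁸ / (1024 × 3970) ≈ 0.044917 m

Δh = 0.0449 m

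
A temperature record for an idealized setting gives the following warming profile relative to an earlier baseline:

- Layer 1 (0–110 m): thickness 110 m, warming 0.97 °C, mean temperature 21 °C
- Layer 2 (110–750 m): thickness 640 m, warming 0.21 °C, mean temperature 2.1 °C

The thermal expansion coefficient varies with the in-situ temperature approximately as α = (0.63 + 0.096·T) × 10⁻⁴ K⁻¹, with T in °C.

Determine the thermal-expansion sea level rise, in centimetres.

3.94 cm

Layer 1: α = (0.63 + 0.096×21)×10⁻⁴ = 2.646×10⁻⁴ K⁻¹
Layer 2: α = (0.63 + 0.096×2.1)×10⁻⁴ = 0.8316×10⁻⁴ K⁻¹
2.646×10⁻⁴ × 110 × 0.97 = 0.02823282 m
110–750 m: 0.8316×10⁻⁴ × 640 × 0.21 = 0.011176704 m
Δh = 0.02823282 + 0.011176704 = 0.039409524 m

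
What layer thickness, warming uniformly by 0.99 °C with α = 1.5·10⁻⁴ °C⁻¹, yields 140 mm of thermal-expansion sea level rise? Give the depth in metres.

943 m

H = Δh/(αΔT) = 0.14 / (1.5×10⁻⁴ × 0.99) ≈ 942.8 m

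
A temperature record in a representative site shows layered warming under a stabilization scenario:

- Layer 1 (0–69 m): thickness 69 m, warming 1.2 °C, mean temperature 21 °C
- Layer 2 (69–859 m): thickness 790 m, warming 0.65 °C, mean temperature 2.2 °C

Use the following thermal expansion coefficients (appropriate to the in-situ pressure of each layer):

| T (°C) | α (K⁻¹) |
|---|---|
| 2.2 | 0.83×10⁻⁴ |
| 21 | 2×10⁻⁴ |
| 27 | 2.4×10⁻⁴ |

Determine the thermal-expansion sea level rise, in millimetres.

Layer 1 at 21 °C → α = 2×10⁻⁴ K⁻¹
Layer 2 at 2.2 °C → α = 0.83×10⁻⁴ K⁻¹
69 × 2×10⁻⁴ × 1.2 = 0.01656 m
Layer 2: 0.83×10⁻⁴ × 0.65 × 790 = 0.0426205 m
Δh = 0.01656 + 0.0426205 = 0.0591805 m

59 mm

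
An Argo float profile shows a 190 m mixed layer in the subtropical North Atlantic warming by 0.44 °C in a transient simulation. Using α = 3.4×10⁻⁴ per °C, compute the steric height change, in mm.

Δh = αΔT·H = 3.4×10⁻⁴ × 0.44 × 190 = 0.028424 m

Δh ≈ 28 mm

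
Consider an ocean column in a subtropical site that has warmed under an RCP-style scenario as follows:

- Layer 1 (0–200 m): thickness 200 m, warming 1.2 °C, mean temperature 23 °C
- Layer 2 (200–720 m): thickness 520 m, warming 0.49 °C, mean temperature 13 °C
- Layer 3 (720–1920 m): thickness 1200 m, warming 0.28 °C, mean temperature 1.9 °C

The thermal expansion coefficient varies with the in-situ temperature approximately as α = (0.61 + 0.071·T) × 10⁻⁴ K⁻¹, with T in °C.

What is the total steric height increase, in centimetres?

Layer 1: α = (0.61 + 0.071×23)×10⁻⁴ = 2.243×10⁻⁴ K⁻¹
Layer 2: α = (0.61 + 0.071×13)×10⁻⁴ = 1.533×10⁻⁴ K⁻¹
Layer 3: α = (0.61 + 0.071×1.9)×10⁻⁴ = 0.7449×10⁻⁴ K⁻¹
Layer 1: 200 × 1.2 × 2.243×10⁻⁴ = 0.053832 m
0.49 × 1.533×10⁻⁴ × 520 = 0.03906084 m
Layer 3: 1200 × 0.7449×10⁻⁴ × 0.28 = 0.02502864 m
Δh = 0.053832 + 0.03906084 + 0.02502864 = 0.11792148 m

11.8 cm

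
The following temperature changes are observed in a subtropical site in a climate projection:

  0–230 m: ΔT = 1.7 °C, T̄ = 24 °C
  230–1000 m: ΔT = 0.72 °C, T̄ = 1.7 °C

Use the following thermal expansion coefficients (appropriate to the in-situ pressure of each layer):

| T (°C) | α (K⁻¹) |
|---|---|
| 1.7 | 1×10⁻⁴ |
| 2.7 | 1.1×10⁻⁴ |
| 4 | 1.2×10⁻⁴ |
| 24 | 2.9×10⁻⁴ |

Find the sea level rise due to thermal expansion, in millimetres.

about 169 mm

Layer 1 at 24 °C → α = 2.9×10⁻⁴ K⁻¹
Layer 2 at 1.7 °C → α = 1×10⁻⁴ K⁻¹
0–230 m: 2.9×10⁻⁴ × 230 × 1.7 = 0.11339 m
230–1000 m: 1×10⁻⁴ × 770 × 0.72 = 0.05544 m
Δh = 0.11339 + 0.05544 = 0.16883 m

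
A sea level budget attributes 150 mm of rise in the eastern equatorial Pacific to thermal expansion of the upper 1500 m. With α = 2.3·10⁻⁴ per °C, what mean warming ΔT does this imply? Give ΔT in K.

ΔT = Δh/(αH) = 0.15 / (2.3×10⁻⁴ × 1500) ≈ 0.4348 K

about 0.43 K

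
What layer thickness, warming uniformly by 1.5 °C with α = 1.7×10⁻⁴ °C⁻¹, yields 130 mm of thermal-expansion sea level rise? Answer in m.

H = Δh/(αΔT) = 0.13 / (1.7×10⁻⁴ × 1.5) ≈ 509.8 m

H ≈ 510 m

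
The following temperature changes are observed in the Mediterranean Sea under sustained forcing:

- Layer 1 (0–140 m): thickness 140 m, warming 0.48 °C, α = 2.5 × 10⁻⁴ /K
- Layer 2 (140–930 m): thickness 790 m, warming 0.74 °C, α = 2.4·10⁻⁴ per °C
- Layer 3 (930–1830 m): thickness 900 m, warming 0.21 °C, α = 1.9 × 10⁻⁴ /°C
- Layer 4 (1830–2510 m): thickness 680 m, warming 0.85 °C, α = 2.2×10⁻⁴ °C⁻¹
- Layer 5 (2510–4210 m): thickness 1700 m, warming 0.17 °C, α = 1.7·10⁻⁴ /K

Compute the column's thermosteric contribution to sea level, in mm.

140 × 0.48 × 2.5×10⁻⁴ = 0.01680 m
Layer 2: 790 × 0.74 × 2.4×10⁻⁴ = 0.140304 m
0.21 × 900 × 1.9×10⁻⁴ = 0.03591 m
Layer 4: 2.2×10⁻⁴ × 680 × 0.85 = 0.12716 m
Layer 5: 0.17 × 1.7×10⁻⁴ × 1700 = 0.04913 m
Δh = 0.01680 + 0.140304 + 0.03591 + 0.12716 + 0.04913 = 0.369304 m ≈ 369 mm

369 mm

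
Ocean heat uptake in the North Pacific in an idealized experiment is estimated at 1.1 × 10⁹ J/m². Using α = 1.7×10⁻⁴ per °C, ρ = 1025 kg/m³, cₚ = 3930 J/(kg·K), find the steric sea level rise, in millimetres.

Δh = αQ/(ρcₚ) = 1.7×10⁻⁴ × 1.1×10⁹ / (1025 × 3930) ≈ 0.046422 m

about 46.4 mm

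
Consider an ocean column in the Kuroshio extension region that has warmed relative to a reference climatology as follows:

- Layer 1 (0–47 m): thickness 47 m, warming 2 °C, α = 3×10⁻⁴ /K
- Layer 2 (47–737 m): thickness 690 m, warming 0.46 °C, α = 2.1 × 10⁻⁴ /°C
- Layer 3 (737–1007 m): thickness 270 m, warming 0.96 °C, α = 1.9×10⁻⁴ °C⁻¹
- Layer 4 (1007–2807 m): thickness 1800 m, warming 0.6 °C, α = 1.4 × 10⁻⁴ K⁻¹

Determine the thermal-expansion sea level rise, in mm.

0–47 m: 3×10⁻⁴ × 47 × 2 = 0.02820 m
47–737 m: 690 × 2.1×10⁻⁴ × 0.46 = 0.066654 m
Layer 3: 1.9×10⁻⁴ × 0.96 × 270 = 0.049248 m
Layer 4: 1800 × 1.4×10⁻⁴ × 0.6 = 0.15120 m
Δh = 0.02820 + 0.066654 + 0.049248 + 0.15120 = 0.295302 m ≈ 295 mm

Δh = 295 mm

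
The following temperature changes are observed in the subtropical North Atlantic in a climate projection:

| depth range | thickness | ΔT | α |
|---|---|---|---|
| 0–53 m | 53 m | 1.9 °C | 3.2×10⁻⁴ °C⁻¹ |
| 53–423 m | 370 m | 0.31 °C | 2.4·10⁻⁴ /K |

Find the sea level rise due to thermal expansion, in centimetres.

about 5.98 cm

Layer 1: 3.2×10⁻⁴ × 1.9 × 53 = 0.032224 m
2.4×10⁻⁴ × 0.31 × 370 = 0.027528 m
Δh = 0.032224 + 0.027528 = 0.059752 m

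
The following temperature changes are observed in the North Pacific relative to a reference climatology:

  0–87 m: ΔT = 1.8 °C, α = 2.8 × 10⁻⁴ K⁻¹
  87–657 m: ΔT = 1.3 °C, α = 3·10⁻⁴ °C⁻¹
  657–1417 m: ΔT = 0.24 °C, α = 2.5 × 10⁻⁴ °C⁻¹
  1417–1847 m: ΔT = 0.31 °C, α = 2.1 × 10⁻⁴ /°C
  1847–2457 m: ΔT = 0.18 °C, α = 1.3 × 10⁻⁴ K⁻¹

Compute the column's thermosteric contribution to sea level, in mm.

Layer 1: 2.8×10⁻⁴ × 87 × 1.8 = 0.043848 m
3×10⁻⁴ × 570 × 1.3 = 0.22230 m
0.24 × 760 × 2.5×10⁻⁴ = 0.04560 m
Layer 4: 430 × 0.31 × 2.1×10⁻⁴ = 0.027993 m
1.3×10⁻⁴ × 0.18 × 610 = 0.014274 m
Δh = 0.043848 + 0.22230 + 0.04560 + 0.027993 + 0.014274 = 0.354015 m ≈ 350 mm

Δh = 350 mm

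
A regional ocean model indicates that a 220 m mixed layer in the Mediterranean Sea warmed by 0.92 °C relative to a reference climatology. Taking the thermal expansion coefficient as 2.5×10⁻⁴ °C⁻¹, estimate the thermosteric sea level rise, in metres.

Δh = αΔT·H = 2.5×10⁻⁴ × 0.92 × 220 = 0.05060 m

Δh = 0.051 m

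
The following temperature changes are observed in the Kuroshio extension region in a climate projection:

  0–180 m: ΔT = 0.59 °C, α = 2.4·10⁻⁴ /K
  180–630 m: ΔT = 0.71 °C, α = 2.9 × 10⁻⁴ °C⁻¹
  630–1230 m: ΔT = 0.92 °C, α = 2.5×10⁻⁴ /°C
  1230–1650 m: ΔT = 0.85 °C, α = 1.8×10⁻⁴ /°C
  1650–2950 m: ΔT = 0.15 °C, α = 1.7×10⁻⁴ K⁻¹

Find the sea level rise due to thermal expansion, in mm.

354 mm of thermosteric rise

Layer 1: 0.59 × 2.4×10⁻⁴ × 180 = 0.025488 m
2.9×10⁻⁴ × 450 × 0.71 = 0.092655 m
2.5×10⁻⁴ × 600 × 0.92 = 0.13800 m
Layer 4: 420 × 1.8×10⁻⁴ × 0.85 = 0.06426 m
Layer 5: 1300 × 0.15 × 1.7×10⁻⁴ = 0.03315 m
Δh = 0.025488 + 0.092655 + 0.13800 + 0.06426 + 0.03315 = 0.353553 m ≈ 354 mm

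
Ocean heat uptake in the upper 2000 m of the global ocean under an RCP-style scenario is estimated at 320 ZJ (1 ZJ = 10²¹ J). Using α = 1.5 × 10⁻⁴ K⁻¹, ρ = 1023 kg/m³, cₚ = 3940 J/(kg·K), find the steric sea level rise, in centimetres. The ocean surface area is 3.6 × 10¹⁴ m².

Per unit area: Q = 320×10²¹ / (3.6×10¹⁴) ≈ 8.889×10⁸ J/m²
Δh = αQ/(ρcₚ) = 1.5×10⁻⁴ × 8.889×10⁸ / (1023 × 3940) ≈ 0.033081 m

Δh = 3.31 cm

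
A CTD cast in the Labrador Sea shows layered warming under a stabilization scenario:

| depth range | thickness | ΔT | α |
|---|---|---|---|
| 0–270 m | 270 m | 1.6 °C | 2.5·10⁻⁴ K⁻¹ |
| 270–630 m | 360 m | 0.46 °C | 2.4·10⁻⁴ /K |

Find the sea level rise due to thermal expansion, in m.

0–270 m: 2.5×10⁻⁴ × 1.6 × 270 = 0.10800 m
2.4×10⁻⁴ × 360 × 0.46 = 0.039744 m
Δh = 0.10800 + 0.039744 = 0.147744 m ≈ 0.148 m

0.148 m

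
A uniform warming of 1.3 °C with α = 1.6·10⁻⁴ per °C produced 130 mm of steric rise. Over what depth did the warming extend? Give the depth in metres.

H ≈ 625 m

H = Δh/(αΔT) = 0.13 / (1.6×10⁻⁴ × 1.3) = 625.0 m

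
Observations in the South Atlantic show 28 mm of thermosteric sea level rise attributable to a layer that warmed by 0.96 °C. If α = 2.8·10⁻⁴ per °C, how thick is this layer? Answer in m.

104 m

H = Δh/(αΔT) = 0.028 / (2.8×10⁻⁴ × 0.96) ≈ 104.2 m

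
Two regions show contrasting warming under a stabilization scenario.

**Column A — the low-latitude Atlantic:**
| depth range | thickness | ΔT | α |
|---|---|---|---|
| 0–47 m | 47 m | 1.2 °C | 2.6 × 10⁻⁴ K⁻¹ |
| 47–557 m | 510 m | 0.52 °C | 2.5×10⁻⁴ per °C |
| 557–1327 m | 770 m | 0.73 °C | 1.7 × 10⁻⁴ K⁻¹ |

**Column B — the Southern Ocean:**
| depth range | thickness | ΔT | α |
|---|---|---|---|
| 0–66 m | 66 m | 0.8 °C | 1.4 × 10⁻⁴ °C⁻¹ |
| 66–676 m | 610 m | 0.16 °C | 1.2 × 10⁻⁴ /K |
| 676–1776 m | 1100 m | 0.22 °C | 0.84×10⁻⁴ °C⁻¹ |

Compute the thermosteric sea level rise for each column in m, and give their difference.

A 0–47 m: 47 × 1.2 × 2.6×10⁻⁴ = 0.014664 m
A 47–557 m: 510 × 0.52 × 2.5×10⁻⁴ = 0.06630 m
A 0.73 × 770 × 1.7×10⁻⁴ = 0.095557 m
A total: 0.176521 m
B 66 × 0.8 × 1.4×10⁻⁴ = 0.007392 m
B Layer 2: 610 × 0.16 × 1.2×10⁻⁴ = 0.011712 m
B 1100 × 0.84×10⁻⁴ × 0.22 = 0.020328 m
B total: 0.039432 m
Difference: 0.176521 − 0.039432 = 0.137089 m

A: 0.177 m; B: 0.0394 m; difference 0.137 m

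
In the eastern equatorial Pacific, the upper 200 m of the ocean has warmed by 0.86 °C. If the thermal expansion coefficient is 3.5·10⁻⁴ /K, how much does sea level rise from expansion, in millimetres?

Δh ≈ 60.2 mm

Δh = αΔT·H = 3.5×10⁻⁴ × 0.86 × 200 = 0.06020 m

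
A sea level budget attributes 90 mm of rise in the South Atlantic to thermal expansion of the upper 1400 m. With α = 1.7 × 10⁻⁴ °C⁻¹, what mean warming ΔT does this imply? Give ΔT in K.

ΔT = Δh/(αH) = 0.09 / (1.7×10⁻⁴ × 1400) ≈ 0.3782 K

0.378 K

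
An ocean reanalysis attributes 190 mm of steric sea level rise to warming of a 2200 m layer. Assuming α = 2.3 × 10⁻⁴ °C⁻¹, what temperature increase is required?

ΔT = Δh/(αH) = 0.19 / (2.3×10⁻⁴ × 2200) ≈ 0.3755 °C

0.38 °C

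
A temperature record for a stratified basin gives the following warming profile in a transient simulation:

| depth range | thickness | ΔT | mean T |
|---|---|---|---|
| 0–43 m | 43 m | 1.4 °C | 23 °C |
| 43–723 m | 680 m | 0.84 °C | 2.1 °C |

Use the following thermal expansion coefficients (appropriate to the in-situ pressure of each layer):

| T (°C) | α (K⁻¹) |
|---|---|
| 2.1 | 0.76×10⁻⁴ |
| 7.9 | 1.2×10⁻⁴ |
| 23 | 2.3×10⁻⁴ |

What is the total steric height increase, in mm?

Layer 1 at 23 °C → α = 2.3×10⁻⁴ K⁻¹
Layer 2 at 2.1 °C → α = 0.76×10⁻⁴ K⁻¹
43 × 2.3×10⁻⁴ × 1.4 = 0.013846 m
Layer 2: 0.76×10⁻⁴ × 680 × 0.84 = 0.0434112 m
Δh = 0.013846 + 0.0434112 = 0.0572572 m

about 57 mm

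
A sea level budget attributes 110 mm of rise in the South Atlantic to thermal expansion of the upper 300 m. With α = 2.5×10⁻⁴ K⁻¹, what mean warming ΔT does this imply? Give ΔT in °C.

1.47 °C

ΔT = Δh/(αH) = 0.11 / (2.5×10⁻⁴ × 300) ≈ 1.467 °C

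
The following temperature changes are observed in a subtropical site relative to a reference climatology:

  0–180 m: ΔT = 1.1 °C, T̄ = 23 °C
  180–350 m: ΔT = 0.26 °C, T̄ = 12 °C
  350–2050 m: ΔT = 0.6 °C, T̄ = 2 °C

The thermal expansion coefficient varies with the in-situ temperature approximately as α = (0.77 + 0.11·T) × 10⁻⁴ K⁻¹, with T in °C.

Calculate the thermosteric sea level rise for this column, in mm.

176 mm

Layer 1: α = (0.77 + 0.11×23)×10⁻⁴ = 3.3×10⁻⁴ K⁻¹
Layer 2: α = (0.77 + 0.11×12)×10⁻⁴ = 2.09×10⁻⁴ K⁻¹
Layer 3: α = (0.77 + 0.11×2)×10⁻⁴ = 0.99×10⁻⁴ K⁻¹
Layer 1: 1.1 × 180 × 3.3×10⁻⁴ = 0.06534 m
Layer 2: 0.26 × 2.09×10⁻⁴ × 170 = 0.0092378 m
Layer 3: 0.6 × 1700 × 0.99×10⁻⁴ = 0.10098 m
Δh = 0.06534 + 0.0092378 + 0.10098 = 0.1755578 m ≈ 176 mm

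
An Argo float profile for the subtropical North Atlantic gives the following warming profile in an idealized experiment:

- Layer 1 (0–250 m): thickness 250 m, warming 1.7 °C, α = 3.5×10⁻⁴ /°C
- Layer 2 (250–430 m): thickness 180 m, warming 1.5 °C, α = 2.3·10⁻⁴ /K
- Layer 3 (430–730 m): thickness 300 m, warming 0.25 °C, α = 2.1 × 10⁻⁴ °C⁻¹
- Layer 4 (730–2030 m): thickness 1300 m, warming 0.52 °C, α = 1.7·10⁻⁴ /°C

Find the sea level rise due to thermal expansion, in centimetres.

Layer 1: 250 × 3.5×10⁻⁴ × 1.7 = 0.14875 m
Layer 2: 180 × 2.3×10⁻⁴ × 1.5 = 0.06210 m
Layer 3: 0.25 × 2.1×10⁻⁴ × 300 = 0.01575 m
730–2030 m: 1.7×10⁻⁴ × 1300 × 0.52 = 0.11492 m
Δh = 0.14875 + 0.06210 + 0.01575 + 0.11492 = 0.34152 m ≈ 34 cm

34 cm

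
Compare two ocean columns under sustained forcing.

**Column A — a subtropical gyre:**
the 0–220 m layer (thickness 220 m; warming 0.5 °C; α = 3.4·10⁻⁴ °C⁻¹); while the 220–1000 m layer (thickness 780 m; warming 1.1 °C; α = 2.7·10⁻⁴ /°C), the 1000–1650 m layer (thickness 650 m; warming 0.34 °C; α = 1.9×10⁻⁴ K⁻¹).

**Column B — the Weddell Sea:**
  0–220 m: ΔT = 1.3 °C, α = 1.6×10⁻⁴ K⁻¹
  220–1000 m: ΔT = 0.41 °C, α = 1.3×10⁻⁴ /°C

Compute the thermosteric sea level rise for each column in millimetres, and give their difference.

A: 310 mm; B: 87 mm; difference 220 mm

A 0–220 m: 0.5 × 3.4×10⁻⁴ × 220 = 0.03740 m
A 1.1 × 2.7×10⁻⁴ × 780 = 0.23166 m
A 0.34 × 1.9×10⁻⁴ × 650 = 0.04199 m
A total: 0.31105 m
B 1.3 × 220 × 1.6×10⁻⁴ = 0.04576 m
B Layer 2: 0.41 × 780 × 1.3×10⁻⁴ = 0.041574 m
B total: 0.087334 m
Difference: 0.31105 − 0.087334 = 0.223716 m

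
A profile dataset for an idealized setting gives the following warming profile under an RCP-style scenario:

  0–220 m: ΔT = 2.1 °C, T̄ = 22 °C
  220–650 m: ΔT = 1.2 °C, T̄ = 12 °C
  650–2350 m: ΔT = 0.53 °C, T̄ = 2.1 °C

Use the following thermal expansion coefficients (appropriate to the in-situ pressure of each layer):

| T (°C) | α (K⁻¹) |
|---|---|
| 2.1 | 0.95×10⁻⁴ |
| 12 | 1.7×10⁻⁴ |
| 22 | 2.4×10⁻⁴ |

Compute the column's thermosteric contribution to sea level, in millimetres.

Layer 1 at 22 °C → α = 2.4×10⁻⁴ K⁻¹
Layer 2 at 12 °C → α = 1.7×10⁻⁴ K⁻¹
Layer 3 at 2.1 °C → α = 0.95×10⁻⁴ K⁻¹
0–220 m: 220 × 2.4×10⁻⁴ × 2.1 = 0.11088 m
1.2 × 1.7×10⁻⁴ × 430 = 0.08772 m
0.95×10⁻⁴ × 0.53 × 1700 = 0.085595 m
Δh = 0.11088 + 0.08772 + 0.085595 = 0.284195 m

284 mm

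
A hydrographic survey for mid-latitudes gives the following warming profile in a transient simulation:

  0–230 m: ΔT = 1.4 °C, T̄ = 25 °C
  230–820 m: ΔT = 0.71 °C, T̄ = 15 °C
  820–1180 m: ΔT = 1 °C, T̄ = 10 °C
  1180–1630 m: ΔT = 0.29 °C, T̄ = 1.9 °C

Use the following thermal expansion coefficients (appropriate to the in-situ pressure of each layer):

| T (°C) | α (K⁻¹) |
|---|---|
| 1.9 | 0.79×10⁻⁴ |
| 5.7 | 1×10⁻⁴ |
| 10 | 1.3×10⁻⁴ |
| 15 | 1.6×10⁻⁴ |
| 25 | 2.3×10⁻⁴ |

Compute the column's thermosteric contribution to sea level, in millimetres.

Δh ≈ 198 mm

Layer 1 at 25 °C → α = 2.3×10⁻⁴ K⁻¹
Layer 2 at 15 °C → α = 1.6×10⁻⁴ K⁻¹
Layer 3 at 10 °C → α = 1.3×10⁻⁴ K⁻¹
Layer 4 at 1.9 °C → α = 0.79×10⁻⁴ K⁻¹
1.4 × 2.3×10⁻⁴ × 230 = 0.07406 m
0.71 × 590 × 1.6×10⁻⁴ = 0.067024 m
Layer 3: 1.3×10⁻⁴ × 1 × 360 = 0.04680 m
Layer 4: 0.79×10⁻⁴ × 450 × 0.29 = 0.0103095 m
Δh = 0.07406 + 0.067024 + 0.04680 + 0.0103095 = 0.1981935 m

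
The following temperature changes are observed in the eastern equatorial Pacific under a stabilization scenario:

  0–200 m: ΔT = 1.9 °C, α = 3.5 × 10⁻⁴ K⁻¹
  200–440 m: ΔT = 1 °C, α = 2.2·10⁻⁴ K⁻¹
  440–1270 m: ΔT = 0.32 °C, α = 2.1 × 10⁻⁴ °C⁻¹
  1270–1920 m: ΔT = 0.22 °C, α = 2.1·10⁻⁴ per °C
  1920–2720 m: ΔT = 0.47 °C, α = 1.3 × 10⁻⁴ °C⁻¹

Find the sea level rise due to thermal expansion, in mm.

Layer 1: 200 × 3.5×10⁻⁴ × 1.9 = 0.13300 m
2.2×10⁻⁴ × 240 × 1 = 0.05280 m
Layer 3: 0.32 × 830 × 2.1×10⁻⁴ = 0.055776 m
Layer 4: 650 × 0.22 × 2.1×10⁻⁴ = 0.03003 m
1920–2720 m: 800 × 1.3×10⁻⁴ × 0.47 = 0.04888 m
Δh = 0.13300 + 0.05280 + 0.055776 + 0.03003 + 0.04888 = 0.320486 m

Δh = 320 mm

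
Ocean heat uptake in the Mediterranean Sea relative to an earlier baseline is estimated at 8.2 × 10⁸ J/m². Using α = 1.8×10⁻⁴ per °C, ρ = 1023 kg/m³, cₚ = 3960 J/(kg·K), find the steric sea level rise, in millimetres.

Δh = αQ/(ρcₚ) = 1.8×10⁻⁴ × 8.2×10⁸ / (1023 × 3960) ≈ 0.036435 m

about 36.4 mm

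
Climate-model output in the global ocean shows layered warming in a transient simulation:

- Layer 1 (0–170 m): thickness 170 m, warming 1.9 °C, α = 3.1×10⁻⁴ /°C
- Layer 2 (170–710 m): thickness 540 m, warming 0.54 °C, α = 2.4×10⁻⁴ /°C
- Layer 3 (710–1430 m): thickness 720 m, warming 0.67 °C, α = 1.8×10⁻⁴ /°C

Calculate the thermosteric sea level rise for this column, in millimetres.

257 mm of thermosteric rise

0–170 m: 170 × 3.1×10⁻⁴ × 1.9 = 0.10013 m
170–710 m: 540 × 2.4×10⁻⁴ × 0.54 = 0.069984 m
710–1430 m: 1.8×10⁻⁴ × 720 × 0.67 = 0.086832 m
Δh = 0.10013 + 0.069984 + 0.086832 = 0.256946 m ≈ 257 mm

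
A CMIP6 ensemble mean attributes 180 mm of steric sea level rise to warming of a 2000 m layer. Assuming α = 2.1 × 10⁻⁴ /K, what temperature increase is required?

ΔT ≈ 0.429 °C

ΔT = Δh/(αH) = 0.18 / (2.1×10⁻⁴ × 2000) ≈ 0.4286 °C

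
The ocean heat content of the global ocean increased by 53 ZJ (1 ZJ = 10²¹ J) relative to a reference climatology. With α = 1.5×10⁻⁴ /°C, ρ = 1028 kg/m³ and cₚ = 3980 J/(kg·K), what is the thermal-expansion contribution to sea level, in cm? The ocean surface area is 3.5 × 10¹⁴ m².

Δh = 0.56 cm

Per unit area: Q = 53×10²¹ / (3.5×10¹⁴) ≈ 1.514×10⁸ J/m²
Δh = αQ/(ρcₚ) = 1.5×10⁻⁴ × 1.514×10⁸ / (1028 × 3980) ≈ 0.0055506 m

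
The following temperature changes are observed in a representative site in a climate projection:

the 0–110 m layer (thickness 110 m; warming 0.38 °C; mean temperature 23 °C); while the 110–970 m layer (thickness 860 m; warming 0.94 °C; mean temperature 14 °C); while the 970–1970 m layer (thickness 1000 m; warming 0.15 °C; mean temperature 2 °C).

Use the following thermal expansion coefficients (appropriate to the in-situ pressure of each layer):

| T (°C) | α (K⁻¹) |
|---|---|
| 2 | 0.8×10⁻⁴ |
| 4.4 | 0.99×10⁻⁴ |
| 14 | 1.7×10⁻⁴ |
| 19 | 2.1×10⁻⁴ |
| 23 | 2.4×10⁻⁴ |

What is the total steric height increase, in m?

Δh ≈ 0.16 m

Layer 1 at 23 °C → α = 2.4×10⁻⁴ K⁻¹
Layer 2 at 14 °C → α = 1.7×10⁻⁴ K⁻¹
Layer 3 at 2 °C → α = 0.8×10⁻⁴ K⁻¹
2.4×10⁻⁴ × 110 × 0.38 = 0.010032 m
110–970 m: 0.94 × 1.7×10⁻⁴ × 860 = 0.137428 m
970–1970 m: 1000 × 0.8×10⁻⁴ × 0.15 = 0.01200 m
Δh = 0.010032 + 0.137428 + 0.01200 = 0.15946 m ≈ 0.16 m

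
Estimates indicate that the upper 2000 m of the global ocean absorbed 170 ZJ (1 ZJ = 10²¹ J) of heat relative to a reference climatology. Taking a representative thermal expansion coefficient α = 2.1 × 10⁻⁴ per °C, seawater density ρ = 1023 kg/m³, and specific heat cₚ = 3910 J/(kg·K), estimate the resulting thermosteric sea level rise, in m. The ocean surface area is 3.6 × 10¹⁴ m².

Per unit area: Q = 170×10²¹ / (3.6×10¹⁴) ≈ 4.722×10⁸ J/m²
Δh = αQ/(ρcₚ) = 2.1×10⁻⁴ × 4.722×10⁸ / (1023 × 3910) ≈ 0.024791 m

Δh = 0.0248 m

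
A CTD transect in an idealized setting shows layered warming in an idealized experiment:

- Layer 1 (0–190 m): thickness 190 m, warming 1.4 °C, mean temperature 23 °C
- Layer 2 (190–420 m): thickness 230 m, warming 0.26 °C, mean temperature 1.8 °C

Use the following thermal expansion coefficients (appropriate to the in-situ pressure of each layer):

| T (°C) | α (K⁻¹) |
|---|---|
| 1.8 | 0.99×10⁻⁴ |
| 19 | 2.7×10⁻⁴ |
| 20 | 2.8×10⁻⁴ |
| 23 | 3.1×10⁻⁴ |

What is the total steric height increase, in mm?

Layer 1 at 23 °C → α = 3.1×10⁻⁴ K⁻¹
Layer 2 at 1.8 °C → α = 0.99×10⁻⁴ K⁻¹
190 × 3.1×10⁻⁴ × 1.4 = 0.08246 m
190–420 m: 0.26 × 0.99×10⁻⁴ × 230 = 0.0059202 m
Δh = 0.08246 + 0.0059202 = 0.0883802 m ≈ 88 mm

Δh ≈ 88 mm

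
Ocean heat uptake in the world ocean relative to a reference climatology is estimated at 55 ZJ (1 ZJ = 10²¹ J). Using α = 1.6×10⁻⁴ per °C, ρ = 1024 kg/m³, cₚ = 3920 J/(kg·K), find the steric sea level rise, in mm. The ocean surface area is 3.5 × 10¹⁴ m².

Per unit area: Q = 55×10²¹ / (3.5×10¹⁴) ≈ 1.571×10⁸ J/m²
Δh = αQ/(ρcₚ) = 1.6×10⁻⁴ × 1.571×10⁸ / (1024 × 3920) ≈ 0.006262 m

6.26 mm of thermosteric rise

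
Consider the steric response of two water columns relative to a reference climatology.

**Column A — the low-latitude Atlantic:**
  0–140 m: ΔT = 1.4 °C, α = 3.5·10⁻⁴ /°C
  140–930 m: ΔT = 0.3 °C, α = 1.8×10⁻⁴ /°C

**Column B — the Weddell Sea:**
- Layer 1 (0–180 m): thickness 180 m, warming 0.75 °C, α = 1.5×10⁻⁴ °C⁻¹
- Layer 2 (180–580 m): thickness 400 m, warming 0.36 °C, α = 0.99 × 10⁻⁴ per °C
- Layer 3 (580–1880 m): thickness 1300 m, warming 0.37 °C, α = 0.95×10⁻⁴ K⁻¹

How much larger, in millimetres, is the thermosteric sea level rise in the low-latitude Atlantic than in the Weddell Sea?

31.1 mm

A 3.5×10⁻⁴ × 1.4 × 140 = 0.06860 m
A Layer 2: 1.8×10⁻⁴ × 0.3 × 790 = 0.04266 m
A total: 0.11126 m
B 1.5×10⁻⁴ × 0.75 × 180 = 0.02025 m
B 0.99×10⁻⁴ × 0.36 × 400 = 0.014256 m
B Layer 3: 0.95×10⁻⁴ × 1300 × 0.37 = 0.045695 m
B total: 0.080201 m
Difference: 0.11126 − 0.080201 = 0.031059 m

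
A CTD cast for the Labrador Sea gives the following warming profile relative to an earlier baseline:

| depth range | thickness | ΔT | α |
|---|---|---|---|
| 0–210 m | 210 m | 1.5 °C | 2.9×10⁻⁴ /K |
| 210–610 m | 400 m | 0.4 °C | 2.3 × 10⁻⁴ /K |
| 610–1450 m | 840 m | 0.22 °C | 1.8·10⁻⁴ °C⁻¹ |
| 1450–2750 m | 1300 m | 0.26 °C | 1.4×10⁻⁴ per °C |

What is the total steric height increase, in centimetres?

Δh = 20.9 cm

Layer 1: 1.5 × 210 × 2.9×10⁻⁴ = 0.09135 m
0.4 × 400 × 2.3×10⁻⁴ = 0.03680 m
1.8×10⁻⁴ × 0.22 × 840 = 0.033264 m
Layer 4: 1300 × 1.4×10⁻⁴ × 0.26 = 0.04732 m
Δh = 0.09135 + 0.03680 + 0.033264 + 0.04732 = 0.208734 m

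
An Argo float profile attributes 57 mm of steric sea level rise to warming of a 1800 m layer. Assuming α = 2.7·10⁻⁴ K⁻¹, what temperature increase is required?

ΔT = Δh/(αH) = 0.057 / (2.7×10⁻⁴ × 1800) ≈ 0.1173 °C

0.12 °C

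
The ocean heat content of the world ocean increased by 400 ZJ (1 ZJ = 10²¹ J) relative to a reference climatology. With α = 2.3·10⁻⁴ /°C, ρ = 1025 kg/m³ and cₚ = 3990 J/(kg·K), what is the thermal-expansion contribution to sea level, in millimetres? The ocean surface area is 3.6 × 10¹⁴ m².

Per unit area: Q = 400×10²¹ / (3.6×10¹⁴) ≈ 1.111×10⁹ J/m²
Δh = αQ/(ρcₚ) = 2.3×10⁻⁴ × 1.111×10⁹ / (1025 × 3990) ≈ 0.062481 m

Δh ≈ 62 mm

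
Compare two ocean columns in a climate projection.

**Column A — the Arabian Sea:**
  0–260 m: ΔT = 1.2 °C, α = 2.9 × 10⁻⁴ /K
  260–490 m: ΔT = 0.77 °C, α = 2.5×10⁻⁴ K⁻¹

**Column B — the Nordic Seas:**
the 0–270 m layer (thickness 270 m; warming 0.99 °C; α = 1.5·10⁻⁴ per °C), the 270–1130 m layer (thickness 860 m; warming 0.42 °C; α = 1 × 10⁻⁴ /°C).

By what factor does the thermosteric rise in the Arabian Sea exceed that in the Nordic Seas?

A Layer 1: 2.9×10⁻⁴ × 1.2 × 260 = 0.09048 m
A 260–490 m: 230 × 0.77 × 2.5×10⁻⁴ = 0.044275 m
A total: 0.134755 m
B 0–270 m: 1.5×10⁻⁴ × 0.99 × 270 = 0.040095 m
B 1×10⁻⁴ × 0.42 × 860 = 0.03612 m
B total: 0.076215 m
Ratio: 0.134755 / 0.076215 ≈ 1.768

a factor of 1.8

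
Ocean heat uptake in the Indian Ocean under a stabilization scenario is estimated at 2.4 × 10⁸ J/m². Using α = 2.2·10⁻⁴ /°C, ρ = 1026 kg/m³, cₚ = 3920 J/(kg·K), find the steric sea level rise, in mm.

Δh ≈ 13.1 mm

Δh = αQ/(ρcₚ) = 2.2×10⁻⁴ × 2.4×10⁸ / (1026 × 3920) ≈ 0.013128 m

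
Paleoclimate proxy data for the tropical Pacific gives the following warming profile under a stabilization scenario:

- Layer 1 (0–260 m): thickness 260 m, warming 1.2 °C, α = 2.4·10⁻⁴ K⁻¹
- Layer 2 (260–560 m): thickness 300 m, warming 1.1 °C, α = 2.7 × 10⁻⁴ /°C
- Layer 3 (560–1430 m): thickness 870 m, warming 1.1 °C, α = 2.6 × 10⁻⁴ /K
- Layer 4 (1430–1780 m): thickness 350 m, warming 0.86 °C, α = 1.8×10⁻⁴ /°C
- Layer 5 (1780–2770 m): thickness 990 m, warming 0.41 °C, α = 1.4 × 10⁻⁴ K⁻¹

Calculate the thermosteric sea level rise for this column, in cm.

Δh = 52.4 cm

0–260 m: 260 × 2.4×10⁻⁴ × 1.2 = 0.07488 m
Layer 2: 1.1 × 2.7×10⁻⁴ × 300 = 0.08910 m
Layer 3: 2.6×10⁻⁴ × 870 × 1.1 = 0.24882 m
1430–1780 m: 350 × 1.8×10⁻⁴ × 0.86 = 0.05418 m
Layer 5: 990 × 0.41 × 1.4×10⁻⁴ = 0.056826 m
Δh = 0.07488 + 0.08910 + 0.24882 + 0.05418 + 0.056826 = 0.523806 m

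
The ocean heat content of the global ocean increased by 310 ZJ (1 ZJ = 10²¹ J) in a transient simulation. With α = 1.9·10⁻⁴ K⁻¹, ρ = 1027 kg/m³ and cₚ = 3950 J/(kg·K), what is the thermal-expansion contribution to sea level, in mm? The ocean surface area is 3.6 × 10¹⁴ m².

Per unit area: Q = 310×10²¹ / (3.6×10¹⁴) ≈ 8.611×10⁸ J/m²
Δh = αQ/(ρcₚ) = 1.9×10⁻⁴ × 8.611×10⁸ / (1027 × 3950) ≈ 0.040331 m

about 40 mm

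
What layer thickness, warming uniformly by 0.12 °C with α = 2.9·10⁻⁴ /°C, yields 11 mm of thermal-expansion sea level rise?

H ≈ 320 m

H = Δh/(αΔT) = 0.011 / (2.9×10⁻⁴ × 0.12) ≈ 316.1 m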